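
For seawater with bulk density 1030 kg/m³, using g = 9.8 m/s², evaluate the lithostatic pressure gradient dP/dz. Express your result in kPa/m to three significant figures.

dP/dz = ρg = 1030 kg/m³ × 9.8 m/s² = 10094 Pa/m
= 10094 Pa/m × (1 kPa/m / 1000.0 Pa/m) = 10.094 kPa/m

10.1 kPa/m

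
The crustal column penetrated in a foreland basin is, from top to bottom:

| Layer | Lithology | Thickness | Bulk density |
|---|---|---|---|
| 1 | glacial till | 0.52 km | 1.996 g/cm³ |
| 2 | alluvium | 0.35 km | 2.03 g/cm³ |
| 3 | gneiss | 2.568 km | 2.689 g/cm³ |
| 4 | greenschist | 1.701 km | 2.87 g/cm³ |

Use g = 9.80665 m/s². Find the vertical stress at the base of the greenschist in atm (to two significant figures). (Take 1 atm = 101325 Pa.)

1300 atm

glacial till: 1996 kg/m³ × 9.80665 m/s² × 520 m = 1.018×10^7 Pa = 100.5 atm
alluvium: 2030 kg/m³ × 9.80665 m/s² × 350 m = 6.968×10^6 Pa = 68.77 atm
gneiss: 2689 kg/m³ × 9.80665 m/s² × 2568 m = 6.772×10^7 Pa = 668.3 atm
greenschist: 2870 kg/m³ × 9.80665 m/s² × 1701 m = 4.787×10^7 Pa = 472.5 atm
Total = 100.5 + 68.77 + 668.3 + 472.5 = 1310.0 atm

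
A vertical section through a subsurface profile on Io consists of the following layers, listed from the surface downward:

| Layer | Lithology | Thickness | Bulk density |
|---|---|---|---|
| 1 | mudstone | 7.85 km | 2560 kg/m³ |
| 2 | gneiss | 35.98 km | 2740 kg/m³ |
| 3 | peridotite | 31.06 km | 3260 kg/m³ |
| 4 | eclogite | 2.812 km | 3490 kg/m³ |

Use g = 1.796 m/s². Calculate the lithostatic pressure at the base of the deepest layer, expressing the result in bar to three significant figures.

mudstone: 2560 kg/m³ × 1.796 m/s² × 7850 m = 3.609×10^7 Pa = 360.9 bar
gneiss: 2740 kg/m³ × 1.796 m/s² × 35980 m = 1.771×10^8 Pa = 1771 bar
peridotite: 3260 kg/m³ × 1.796 m/s² × 31060 m = 1.819×10^8 Pa = 1819 bar
eclogite: 3490 kg/m³ × 1.796 m/s² × 2812 m = 1.763×10^7 Pa = 176.3 bar
Total = 360.9 + 1771 + 1819 + 176.3 = 4126.3 bar

4130 bar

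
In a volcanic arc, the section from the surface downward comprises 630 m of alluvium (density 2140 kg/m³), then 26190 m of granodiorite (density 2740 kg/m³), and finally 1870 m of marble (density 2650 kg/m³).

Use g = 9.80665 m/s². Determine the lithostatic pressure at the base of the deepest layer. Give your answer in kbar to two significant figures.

alluvium: 2140 kg/m³ × 9.80665 m/s² × 630 m = 1.322×10^7 Pa = 0.1322 kbar
granodiorite: 2740 kg/m³ × 9.80665 m/s² × 26190 m = 7.037×10^8 Pa = 7.037 kbar
marble: 2650 kg/m³ × 9.80665 m/s² × 1870 m = 4.860×10^7 Pa = 0.4860 kbar
Total = 0.1322 + 7.037 + 0.4860 = 7.6555 kbar

7.7 kbar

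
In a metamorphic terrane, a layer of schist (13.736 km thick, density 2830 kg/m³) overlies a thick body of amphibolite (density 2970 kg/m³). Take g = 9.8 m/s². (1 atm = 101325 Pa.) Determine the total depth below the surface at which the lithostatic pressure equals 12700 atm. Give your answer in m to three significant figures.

44900 m

Pressure at base of upper layers: 2830×9.8×13736 = 3.810×10^8 Pa = 3760 atm
Remaining pressure to be supplied by amphibolite: 1.287×10^9 − 3.810×10^8 = 9.059×10^8 Pa
Additional depth in amphibolite = 9.059×10^8 Pa / (2970 kg/m³ × 9.8 m/s²) = 31123 m
Total depth = 13736 m + 31123 m = 44859 m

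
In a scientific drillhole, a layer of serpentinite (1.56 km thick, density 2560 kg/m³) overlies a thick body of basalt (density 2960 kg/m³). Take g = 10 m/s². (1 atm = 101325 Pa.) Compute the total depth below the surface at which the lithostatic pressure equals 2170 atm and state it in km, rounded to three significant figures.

7.64 km

Pressure at base of upper layers: 2560×10×1560 = 3.994×10^7 Pa = 394.1 atm
Remaining pressure to be supplied by basalt: 2.199×10^8 − 3.994×10^7 = 1.799×10^8 Pa
Additional depth in basalt = 1.799×10^8 Pa / (2960 kg/m³ × 10 m/s²) = 6079.0 m
Total depth = 1560 m + 6079.0 m = 7639.0 m
= 7.6390 km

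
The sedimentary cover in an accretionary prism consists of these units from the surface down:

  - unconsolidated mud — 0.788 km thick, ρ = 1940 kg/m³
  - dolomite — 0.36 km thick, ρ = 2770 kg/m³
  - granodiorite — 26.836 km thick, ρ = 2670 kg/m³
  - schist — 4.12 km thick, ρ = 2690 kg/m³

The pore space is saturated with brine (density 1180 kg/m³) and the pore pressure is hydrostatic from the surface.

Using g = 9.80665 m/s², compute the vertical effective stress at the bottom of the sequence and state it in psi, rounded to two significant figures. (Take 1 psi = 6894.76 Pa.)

67000 psi

Overburden (lithostatic) stress σ_v:
unconsolidated mud: 1940 kg/m³ × 9.80665 m/s² × 788 m = 1.499×10^7 Pa = 14.99 MPa
dolomite: 2770 kg/m³ × 9.80665 m/s² × 360 m = 9.779×10^6 Pa = 9.779 MPa
granodiorite: 2670 kg/m³ × 9.80665 m/s² × 26836 m = 7.027×10^8 Pa = 702.7 MPa
schist: 2690 kg/m³ × 9.80665 m/s² × 4120 m = 1.087×10^8 Pa = 108.7 MPa
Total = 14.99 + 9.779 + 702.7 + 108.7 = 836.12 MPa
Pore pressure P_p = 1180 kg/m³ × 9.80665 m/s² × 32104 m = 3.715×10^8 Pa = 371.5 MPa
Effective stress σ' = σ_v − P_p = 836.1 − 371.5 = 464.62 MPa = 67388 psi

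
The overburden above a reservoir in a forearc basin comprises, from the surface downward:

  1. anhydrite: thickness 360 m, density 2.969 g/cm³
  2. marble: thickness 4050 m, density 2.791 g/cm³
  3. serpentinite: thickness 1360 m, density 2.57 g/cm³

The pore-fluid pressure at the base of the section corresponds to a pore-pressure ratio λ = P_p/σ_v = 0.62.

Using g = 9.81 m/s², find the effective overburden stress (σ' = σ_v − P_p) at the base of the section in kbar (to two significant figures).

0.59 kbar

Overburden (lithostatic) stress σ_v:
anhydrite: 2969 kg/m³ × 9.81 m/s² × 360 m = 1.049×10^7 Pa = 10.49 MPa
marble: 2791 kg/m³ × 9.81 m/s² × 4050 m = 1.109×10^8 Pa = 110.9 MPa
serpentinite: 2570 kg/m³ × 9.81 m/s² × 1360 m = 3.429×10^7 Pa = 34.29 MPa
Total = 10.49 + 110.9 + 34.29 = 155.66 MPa
Pore pressure P_p = λ·σ_v = 0.62 × 155.7 MPa = 96.51 MPa
Effective stress σ' = σ_v − P_p = 155.7 − 96.51 = 59.151 MPa = 0.59151 kbar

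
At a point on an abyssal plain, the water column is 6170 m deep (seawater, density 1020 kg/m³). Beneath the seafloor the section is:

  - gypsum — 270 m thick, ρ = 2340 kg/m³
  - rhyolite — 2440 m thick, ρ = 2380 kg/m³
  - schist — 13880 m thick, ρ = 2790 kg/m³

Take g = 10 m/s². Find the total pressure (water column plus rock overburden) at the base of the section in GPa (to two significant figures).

seawater: 1020 kg/m³ × 10 m/s² × 6170 m = 6.293×10^7 Pa = 0.06293 GPa
gypsum: 2340 kg/m³ × 10 m/s² × 270 m = 6.318×10^6 Pa = 6.318×10^-3 GPa
rhyolite: 2380 kg/m³ × 10 m/s² × 2440 m = 5.807×10^7 Pa = 0.05807 GPa
schist: 2790 kg/m³ × 10 m/s² × 13880 m = 3.873×10^8 Pa = 0.3873 GPa
Total = 0.06293 + 6.318×10^-3 + 0.05807 + 0.3873 = 0.51458 GPa

0.51 GPa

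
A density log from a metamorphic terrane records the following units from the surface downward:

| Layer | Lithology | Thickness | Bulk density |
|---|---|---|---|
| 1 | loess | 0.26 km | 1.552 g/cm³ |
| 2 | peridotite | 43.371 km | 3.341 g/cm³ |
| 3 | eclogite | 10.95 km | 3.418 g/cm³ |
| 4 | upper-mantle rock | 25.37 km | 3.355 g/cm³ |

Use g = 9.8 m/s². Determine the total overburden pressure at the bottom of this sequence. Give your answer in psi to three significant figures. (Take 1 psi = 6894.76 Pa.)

381000 psi

loess: 1552 kg/m³ × 9.8 m/s² × 260 m = 3.954×10^6 Pa = 573.6 psi
peridotite: 3341 kg/m³ × 9.8 m/s² × 43371 m = 1.420×10^9 Pa = 2.060×10^5 psi
eclogite: 3418 kg/m³ × 9.8 m/s² × 10950 m = 3.668×10^8 Pa = 53198 psi
upper-mantle rock: 3355 kg/m³ × 9.8 m/s² × 25370 m = 8.341×10^8 Pa = 1.210×10^5 psi
Total = 573.6 + 2.060×10^5 + 53198 + 1.210×10^5 = 3.8071×10^5 psi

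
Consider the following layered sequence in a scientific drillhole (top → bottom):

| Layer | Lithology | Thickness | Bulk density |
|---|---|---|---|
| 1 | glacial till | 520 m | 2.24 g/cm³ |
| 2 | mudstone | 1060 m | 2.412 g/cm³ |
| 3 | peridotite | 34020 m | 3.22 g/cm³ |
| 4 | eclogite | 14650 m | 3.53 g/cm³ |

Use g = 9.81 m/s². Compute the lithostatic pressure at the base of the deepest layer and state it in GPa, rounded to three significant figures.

glacial till: 2240 kg/m³ × 9.81 m/s² × 520 m = 1.143×10^7 Pa = 0.01143 GPa
mudstone: 2412 kg/m³ × 9.81 m/s² × 1060 m = 2.508×10^7 Pa = 0.02508 GPa
peridotite: 3220 kg/m³ × 9.81 m/s² × 34020 m = 1.075×10^9 Pa = 1.075 GPa
eclogite: 3530 kg/m³ × 9.81 m/s² × 14650 m = 5.073×10^8 Pa = 0.5073 GPa
Total = 0.01143 + 0.02508 + 1.075 + 0.5073 = 1.6185 GPa

1.62 GPa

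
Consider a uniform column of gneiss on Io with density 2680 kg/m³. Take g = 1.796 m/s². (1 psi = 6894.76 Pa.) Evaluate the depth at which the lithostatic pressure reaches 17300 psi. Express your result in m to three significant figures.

24800 m

h = P/(ρg) = 17300 psi / (2680 kg/m³ × 1.796 m/s²) = 1.193×10^8 Pa / 4813.3 Pa/m = 24781 m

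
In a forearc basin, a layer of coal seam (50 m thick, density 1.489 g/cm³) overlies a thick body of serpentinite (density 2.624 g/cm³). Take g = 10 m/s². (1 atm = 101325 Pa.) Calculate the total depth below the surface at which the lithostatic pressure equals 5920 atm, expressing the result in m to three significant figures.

Pressure at base of upper layers: 1489×10×50 = 7.445×10^5 Pa = 7.348 atm
Remaining pressure to be supplied by serpentinite: 5.998×10^8 − 7.445×10^5 = 5.991×10^8 Pa
Additional depth in serpentinite = 5.991×10^8 Pa / (2624 kg/m³ × 10 m/s²) = 22832 m
Total depth = 50 m + 22832 m = 22882 m

22900 m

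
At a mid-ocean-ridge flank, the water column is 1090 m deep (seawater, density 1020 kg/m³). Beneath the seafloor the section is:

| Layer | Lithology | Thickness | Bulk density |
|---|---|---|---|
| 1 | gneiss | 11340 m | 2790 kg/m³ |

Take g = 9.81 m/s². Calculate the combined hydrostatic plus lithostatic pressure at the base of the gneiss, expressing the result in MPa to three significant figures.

321 MPa

seawater: 1020 kg/m³ × 9.81 m/s² × 1090 m = 1.091×10^7 Pa = 10.91 MPa
gneiss: 2790 kg/m³ × 9.81 m/s² × 11340 m = 3.104×10^8 Pa = 310.4 MPa
Total = 10.91 + 310.4 = 321.28 MPa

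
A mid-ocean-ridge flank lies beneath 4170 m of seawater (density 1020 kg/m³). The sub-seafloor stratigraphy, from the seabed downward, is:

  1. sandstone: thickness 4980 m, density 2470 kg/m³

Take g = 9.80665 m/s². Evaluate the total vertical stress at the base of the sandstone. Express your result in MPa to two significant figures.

seawater: 1020 kg/m³ × 9.80665 m/s² × 4170 m = 4.171×10^7 Pa = 41.71 MPa
sandstone: 2470 kg/m³ × 9.80665 m/s² × 4980 m = 1.206×10^8 Pa = 120.6 MPa
Total = 41.71 + 120.6 = 162.34 MPa

160 MPa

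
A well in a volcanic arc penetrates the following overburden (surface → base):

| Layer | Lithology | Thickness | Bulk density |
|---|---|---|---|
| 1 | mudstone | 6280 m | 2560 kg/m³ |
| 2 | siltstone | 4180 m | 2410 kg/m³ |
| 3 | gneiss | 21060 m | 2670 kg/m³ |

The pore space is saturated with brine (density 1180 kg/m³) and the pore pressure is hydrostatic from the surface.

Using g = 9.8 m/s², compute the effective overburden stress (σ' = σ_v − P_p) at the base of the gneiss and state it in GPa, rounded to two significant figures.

0.44 GPa

Overburden (lithostatic) stress σ_v:
mudstone: 2560 kg/m³ × 9.8 m/s² × 6280 m = 1.576×10^8 Pa = 157.6 MPa
siltstone: 2410 kg/m³ × 9.8 m/s² × 4180 m = 9.872×10^7 Pa = 98.72 MPa
gneiss: 2670 kg/m³ × 9.8 m/s² × 21060 m = 5.511×10^8 Pa = 551.1 MPa
Total = 157.6 + 98.72 + 551.1 = 807.33 MPa
Pore pressure P_p = 1180 kg/m³ × 9.8 m/s² × 31520 m = 3.645×10^8 Pa = 364.5 MPa
Effective stress σ' = σ_v − P_p = 807.3 − 364.5 = 442.83 MPa = 0.44283 GPa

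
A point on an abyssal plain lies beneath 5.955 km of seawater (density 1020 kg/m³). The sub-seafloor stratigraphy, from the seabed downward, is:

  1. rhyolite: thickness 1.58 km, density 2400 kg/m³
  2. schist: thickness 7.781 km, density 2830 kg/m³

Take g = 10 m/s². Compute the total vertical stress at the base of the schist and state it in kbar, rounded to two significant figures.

3.2 kbar

seawater: 1020 kg/m³ × 10 m/s² × 5955 m = 6.074×10^7 Pa = 0.6074 kbar
rhyolite: 2400 kg/m³ × 10 m/s² × 1580 m = 3.792×10^7 Pa = 0.3792 kbar
schist: 2830 kg/m³ × 10 m/s² × 7781 m = 2.202×10^8 Pa = 2.202 kbar
Total = 0.6074 + 0.3792 + 2.202 = 3.1886 kbar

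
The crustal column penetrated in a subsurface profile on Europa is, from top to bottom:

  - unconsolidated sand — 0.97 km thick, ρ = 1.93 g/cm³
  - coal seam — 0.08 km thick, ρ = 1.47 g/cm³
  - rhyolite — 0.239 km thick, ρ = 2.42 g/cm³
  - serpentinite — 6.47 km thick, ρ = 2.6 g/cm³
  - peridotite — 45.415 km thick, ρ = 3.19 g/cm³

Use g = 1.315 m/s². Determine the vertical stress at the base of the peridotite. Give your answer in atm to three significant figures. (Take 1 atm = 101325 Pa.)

2130 atm

unconsolidated sand: 1930 kg/m³ × 1.315 m/s² × 970 m = 2.462×10^6 Pa = 24.30 atm
coal seam: 1470 kg/m³ × 1.315 m/s² × 80 m = 1.546×10^5 Pa = 1.526 atm
rhyolite: 2420 kg/m³ × 1.315 m/s² × 239 m = 7.606×10^5 Pa = 7.506 atm
serpentinite: 2600 kg/m³ × 1.315 m/s² × 6470 m = 2.212×10^7 Pa = 218.3 atm
peridotite: 3190 kg/m³ × 1.315 m/s² × 45415 m = 1.905×10^8 Pa = 1880 atm
Total = 24.30 + 1.526 + 7.506 + 218.3 + 1880 = 2131.8 atm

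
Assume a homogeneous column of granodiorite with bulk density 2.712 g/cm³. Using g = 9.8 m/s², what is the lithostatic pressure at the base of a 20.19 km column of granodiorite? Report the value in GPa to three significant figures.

granodiorite: 2712 kg/m³ × 9.8 m/s² × 20190 m = 5.366×10^8 Pa = 0.5366 GPa

0.537 GPa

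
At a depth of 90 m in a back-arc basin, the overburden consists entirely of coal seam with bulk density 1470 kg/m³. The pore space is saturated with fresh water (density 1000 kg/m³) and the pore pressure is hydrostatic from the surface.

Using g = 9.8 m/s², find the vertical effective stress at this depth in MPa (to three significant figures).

0.415 MPa

Overburden (lithostatic) stress σ_v:
coal seam: 1470 kg/m³ × 9.8 m/s² × 90 m = 1.297×10^6 Pa = 1.297 MPa
Pore pressure P_p = 1000 kg/m³ × 9.8 m/s² × 90 m = 8.820×10^5 Pa = 0.8820 MPa
Effective stress σ' = σ_v − P_p = 1.297 − 0.8820 = 0.41454 MPa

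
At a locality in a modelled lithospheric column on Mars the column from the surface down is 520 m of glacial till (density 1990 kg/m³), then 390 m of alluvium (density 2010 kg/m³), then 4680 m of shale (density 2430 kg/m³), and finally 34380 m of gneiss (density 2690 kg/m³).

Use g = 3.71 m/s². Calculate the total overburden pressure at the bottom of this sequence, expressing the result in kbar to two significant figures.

glacial till: 1990 kg/m³ × 3.71 m/s² × 520 m = 3.839×10^6 Pa = 0.03839 kbar
alluvium: 2010 kg/m³ × 3.71 m/s² × 390 m = 2.908×10^6 Pa = 0.02908 kbar
shale: 2430 kg/m³ × 3.71 m/s² × 4680 m = 4.219×10^7 Pa = 0.4219 kbar
gneiss: 2690 kg/m³ × 3.71 m/s² × 34380 m = 3.431×10^8 Pa = 3.431 kbar
Total = 0.03839 + 0.02908 + 0.4219 + 3.431 = 3.9205 kbar

3.9 kbar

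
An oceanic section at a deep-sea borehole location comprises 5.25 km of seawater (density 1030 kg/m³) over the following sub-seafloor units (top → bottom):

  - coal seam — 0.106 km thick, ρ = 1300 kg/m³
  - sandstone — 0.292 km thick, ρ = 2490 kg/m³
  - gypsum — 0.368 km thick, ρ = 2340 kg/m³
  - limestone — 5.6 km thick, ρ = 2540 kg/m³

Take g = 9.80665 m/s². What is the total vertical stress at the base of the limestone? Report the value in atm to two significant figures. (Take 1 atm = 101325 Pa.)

2100 atm

seawater: 1030 kg/m³ × 9.80665 m/s² × 5250 m = 5.303×10^7 Pa = 523.4 atm
coal seam: 1300 kg/m³ × 9.80665 m/s² × 106 m = 1.351×10^6 Pa = 13.34 atm
sandstone: 2490 kg/m³ × 9.80665 m/s² × 292 m = 7.130×10^6 Pa = 70.37 atm
gypsum: 2340 kg/m³ × 9.80665 m/s² × 368 m = 8.445×10^6 Pa = 83.34 atm
limestone: 2540 kg/m³ × 9.80665 m/s² × 5600 m = 1.395×10^8 Pa = 1377 atm
Total = 523.4 + 13.34 + 70.37 + 83.34 + 1377 = 2067.1 atm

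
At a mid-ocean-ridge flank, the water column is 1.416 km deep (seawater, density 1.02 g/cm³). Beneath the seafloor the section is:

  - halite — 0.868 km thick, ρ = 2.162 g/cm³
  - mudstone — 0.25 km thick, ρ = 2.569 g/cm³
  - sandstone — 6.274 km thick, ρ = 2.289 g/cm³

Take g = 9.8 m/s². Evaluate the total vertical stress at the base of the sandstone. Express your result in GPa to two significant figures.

seawater: 1020 kg/m³ × 9.8 m/s² × 1416 m = 1.415×10^7 Pa = 0.01415 GPa
halite: 2162 kg/m³ × 9.8 m/s² × 868 m = 1.839×10^7 Pa = 0.01839 GPa
mudstone: 2569 kg/m³ × 9.8 m/s² × 250 m = 6.294×10^6 Pa = 6.294×10^-3 GPa
sandstone: 2289 kg/m³ × 9.8 m/s² × 6274 m = 1.407×10^8 Pa = 0.1407 GPa
Total = 0.01415 + 0.01839 + 6.294×10^-3 + 0.1407 = 0.17958 GPa

0.18 GPa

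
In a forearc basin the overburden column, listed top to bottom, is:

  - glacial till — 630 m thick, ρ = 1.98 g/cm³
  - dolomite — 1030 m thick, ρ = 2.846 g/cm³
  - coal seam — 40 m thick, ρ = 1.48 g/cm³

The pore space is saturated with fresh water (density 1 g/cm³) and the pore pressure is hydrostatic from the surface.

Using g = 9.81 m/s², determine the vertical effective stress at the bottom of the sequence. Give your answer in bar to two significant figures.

250 bar

Overburden (lithostatic) stress σ_v:
glacial till: 1980 kg/m³ × 9.81 m/s² × 630 m = 1.224×10^7 Pa = 12.24 MPa
dolomite: 2846 kg/m³ × 9.81 m/s² × 1030 m = 2.876×10^7 Pa = 28.76 MPa
coal seam: 1480 kg/m³ × 9.81 m/s² × 40 m = 5.808×10^5 Pa = 0.5808 MPa
Total = 12.24 + 28.76 + 0.5808 = 41.575 MPa
Pore pressure P_p = 1000 kg/m³ × 9.81 m/s² × 1700 m = 1.668×10^7 Pa = 16.68 MPa
Effective stress σ' = σ_v − P_p = 41.57 − 16.68 = 24.898 MPa = 248.98 bar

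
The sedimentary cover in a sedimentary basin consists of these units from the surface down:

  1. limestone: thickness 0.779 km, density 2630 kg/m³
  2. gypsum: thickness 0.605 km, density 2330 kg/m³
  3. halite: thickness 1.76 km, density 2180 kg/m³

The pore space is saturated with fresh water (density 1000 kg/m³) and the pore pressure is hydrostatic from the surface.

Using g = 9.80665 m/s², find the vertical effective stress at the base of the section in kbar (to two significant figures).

0.41 kbar

Overburden (lithostatic) stress σ_v:
limestone: 2630 kg/m³ × 9.80665 m/s² × 779 m = 2.009×10^7 Pa = 20.09 MPa
gypsum: 2330 kg/m³ × 9.80665 m/s² × 605 m = 1.382×10^7 Pa = 13.82 MPa
halite: 2180 kg/m³ × 9.80665 m/s² × 1760 m = 3.763×10^7 Pa = 37.63 MPa
Total = 20.09 + 13.82 + 37.63 = 71.542 MPa
Pore pressure P_p = 1000 kg/m³ × 9.80665 m/s² × 3144 m = 3.083×10^7 Pa = 30.83 MPa
Effective stress σ' = σ_v − P_p = 71.54 − 30.83 = 40.710 MPa = 0.40710 kbar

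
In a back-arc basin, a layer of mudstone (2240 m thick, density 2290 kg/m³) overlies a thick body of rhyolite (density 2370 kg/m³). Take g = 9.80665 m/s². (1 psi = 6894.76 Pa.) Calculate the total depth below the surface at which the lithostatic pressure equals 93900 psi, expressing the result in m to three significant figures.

27900 m

Pressure at base of upper layers: 2290×9.80665×2240 = 5.030×10^7 Pa = 7296 psi
Remaining pressure to be supplied by rhyolite: 6.474×10^8 − 5.030×10^7 = 5.971×10^8 Pa
Additional depth in rhyolite = 5.971×10^8 Pa / (2370 kg/m³ × 9.80665 m/s²) = 25691 m
Total depth = 2240 m + 25691 m = 27931 m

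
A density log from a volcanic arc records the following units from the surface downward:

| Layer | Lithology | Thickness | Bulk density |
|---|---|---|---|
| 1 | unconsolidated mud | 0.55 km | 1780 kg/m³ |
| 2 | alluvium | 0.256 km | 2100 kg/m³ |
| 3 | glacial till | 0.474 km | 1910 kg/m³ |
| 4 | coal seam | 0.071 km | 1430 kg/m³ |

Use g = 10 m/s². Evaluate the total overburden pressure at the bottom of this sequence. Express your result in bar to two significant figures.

unconsolidated mud: 1780 kg/m³ × 10 m/s² × 550 m = 9.790×10^6 Pa = 97.90 bar
alluvium: 2100 kg/m³ × 10 m/s² × 256 m = 5.376×10^6 Pa = 53.76 bar
glacial till: 1910 kg/m³ × 10 m/s² × 474 m = 9.053×10^6 Pa = 90.53 bar
coal seam: 1430 kg/m³ × 10 m/s² × 71 m = 1.015×10^6 Pa = 10.15 bar
Total = 97.90 + 53.76 + 90.53 + 10.15 = 252.35 bar

250 bar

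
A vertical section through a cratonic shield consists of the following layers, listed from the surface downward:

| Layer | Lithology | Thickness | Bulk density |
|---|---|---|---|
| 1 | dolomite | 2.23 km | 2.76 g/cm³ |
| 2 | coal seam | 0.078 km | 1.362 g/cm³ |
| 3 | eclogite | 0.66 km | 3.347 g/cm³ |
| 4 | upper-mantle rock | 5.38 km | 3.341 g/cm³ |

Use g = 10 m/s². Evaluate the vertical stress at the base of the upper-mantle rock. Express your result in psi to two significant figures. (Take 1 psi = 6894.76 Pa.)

38000 psi

dolomite: 2760 kg/m³ × 10 m/s² × 2230 m = 6.155×10^7 Pa = 8927 psi
coal seam: 1362 kg/m³ × 10 m/s² × 78 m = 1.062×10^6 Pa = 154.1 psi
eclogite: 3347 kg/m³ × 10 m/s² × 660 m = 2.209×10^7 Pa = 3204 psi
upper-mantle rock: 3341 kg/m³ × 10 m/s² × 5380 m = 1.797×10^8 Pa = 26070 psi
Total = 8927 + 154.1 + 3204 + 26070 = 38355 psi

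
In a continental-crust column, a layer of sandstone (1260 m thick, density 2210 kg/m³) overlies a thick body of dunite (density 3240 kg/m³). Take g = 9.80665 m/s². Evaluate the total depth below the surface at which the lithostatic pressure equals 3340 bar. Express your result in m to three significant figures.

10900 m

Pressure at base of upper layers: 2210×9.80665×1260 = 2.731×10^7 Pa = 273.1 bar
Remaining pressure to be supplied by dunite: 3.340×10^8 − 2.731×10^7 = 3.067×10^8 Pa
Additional depth in dunite = 3.067×10^8 Pa / (3240 kg/m³ × 9.80665 m/s²) = 9652.4 m
Total depth = 1260 m + 9652.4 m = 10912 m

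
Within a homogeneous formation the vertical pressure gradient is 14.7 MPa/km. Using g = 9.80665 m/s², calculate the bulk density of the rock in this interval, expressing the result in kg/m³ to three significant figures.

ρ = (dP/dz)/g = 14.7 MPa/km / 9.80665 m/s² = 14700 Pa/m / 9.80665 m/s² = 1499.0 kg/m³

1500 kg/m³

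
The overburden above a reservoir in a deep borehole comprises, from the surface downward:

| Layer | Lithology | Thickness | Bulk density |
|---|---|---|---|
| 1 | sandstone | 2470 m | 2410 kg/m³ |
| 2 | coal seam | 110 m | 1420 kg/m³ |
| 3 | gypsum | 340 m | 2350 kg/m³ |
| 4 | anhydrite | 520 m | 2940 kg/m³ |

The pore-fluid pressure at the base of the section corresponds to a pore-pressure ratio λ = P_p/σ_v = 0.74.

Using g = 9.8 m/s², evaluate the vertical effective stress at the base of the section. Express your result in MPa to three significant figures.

21.5 MPa

Overburden (lithostatic) stress σ_v:
sandstone: 2410 kg/m³ × 9.8 m/s² × 2470 m = 5.834×10^7 Pa = 58.34 MPa
coal seam: 1420 kg/m³ × 9.8 m/s² × 110 m = 1.531×10^6 Pa = 1.531 MPa
gypsum: 2350 kg/m³ × 9.8 m/s² × 340 m = 7.830×10^6 Pa = 7.830 MPa
anhydrite: 2940 kg/m³ × 9.8 m/s² × 520 m = 1.498×10^7 Pa = 14.98 MPa
Total = 58.34 + 1.531 + 7.830 + 14.98 = 82.680 MPa
Pore pressure P_p = λ·σ_v = 0.74 × 82.68 MPa = 61.18 MPa
Effective stress σ' = σ_v − P_p = 82.68 − 61.18 = 21.497 MPa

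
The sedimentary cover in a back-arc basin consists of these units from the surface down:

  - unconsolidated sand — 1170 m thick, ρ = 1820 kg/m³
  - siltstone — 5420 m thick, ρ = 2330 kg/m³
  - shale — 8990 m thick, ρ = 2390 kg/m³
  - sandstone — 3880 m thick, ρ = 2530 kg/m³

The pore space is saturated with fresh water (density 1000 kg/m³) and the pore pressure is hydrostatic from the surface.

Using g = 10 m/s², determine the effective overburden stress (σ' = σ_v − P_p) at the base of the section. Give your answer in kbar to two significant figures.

2.7 kbar

Overburden (lithostatic) stress σ_v:
unconsolidated sand: 1820 kg/m³ × 10 m/s² × 1170 m = 2.129×10^7 Pa = 21.29 MPa
siltstone: 2330 kg/m³ × 10 m/s² × 5420 m = 1.263×10^8 Pa = 126.3 MPa
shale: 2390 kg/m³ × 10 m/s² × 8990 m = 2.149×10^8 Pa = 214.9 MPa
sandstone: 2530 kg/m³ × 10 m/s² × 3880 m = 9.816×10^7 Pa = 98.16 MPa
Total = 21.29 + 126.3 + 214.9 + 98.16 = 460.61 MPa
Pore pressure P_p = 1000 kg/m³ × 10 m/s² × 19460 m = 1.946×10^8 Pa = 194.6 MPa
Effective stress σ' = σ_v − P_p = 460.6 − 194.6 = 266.00 MPa = 2.6601 kbar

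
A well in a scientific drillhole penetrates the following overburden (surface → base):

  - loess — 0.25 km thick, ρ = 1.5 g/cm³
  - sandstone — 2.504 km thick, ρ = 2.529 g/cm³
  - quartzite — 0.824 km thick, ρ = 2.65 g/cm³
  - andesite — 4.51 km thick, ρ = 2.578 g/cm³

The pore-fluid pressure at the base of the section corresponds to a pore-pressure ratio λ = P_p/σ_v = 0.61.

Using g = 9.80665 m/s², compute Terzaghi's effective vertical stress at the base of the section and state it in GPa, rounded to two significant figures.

Overburden (lithostatic) stress σ_v:
loess: 1500 kg/m³ × 9.80665 m/s² × 250 m = 3.677×10^6 Pa = 3.677 MPa
sandstone: 2529 kg/m³ × 9.80665 m/s² × 2504 m = 6.210×10^7 Pa = 62.10 MPa
quartzite: 2650 kg/m³ × 9.80665 m/s² × 824 m = 2.141×10^7 Pa = 21.41 MPa
andesite: 2578 kg/m³ × 9.80665 m/s² × 4510 m = 1.140×10^8 Pa = 114.0 MPa
Total = 3.677 + 62.10 + 21.41 + 114.0 = 201.21 MPa
Pore pressure P_p = λ·σ_v = 0.61 × 201.2 MPa = 122.7 MPa
Effective stress σ' = σ_v − P_p = 201.2 − 122.7 = 78.473 MPa = 0.078473 GPa

0.078 GPa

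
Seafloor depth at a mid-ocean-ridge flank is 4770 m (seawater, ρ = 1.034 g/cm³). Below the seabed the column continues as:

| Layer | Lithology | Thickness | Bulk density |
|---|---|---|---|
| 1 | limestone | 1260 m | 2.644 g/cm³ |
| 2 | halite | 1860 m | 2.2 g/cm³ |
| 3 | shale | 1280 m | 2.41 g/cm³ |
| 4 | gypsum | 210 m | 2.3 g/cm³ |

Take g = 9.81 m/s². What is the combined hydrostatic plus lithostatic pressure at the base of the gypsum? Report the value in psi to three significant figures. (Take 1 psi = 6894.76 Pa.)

seawater: 1034 kg/m³ × 9.81 m/s² × 4770 m = 4.838×10^7 Pa = 7018 psi
limestone: 2644 kg/m³ × 9.81 m/s² × 1260 m = 3.268×10^7 Pa = 4740 psi
halite: 2200 kg/m³ × 9.81 m/s² × 1860 m = 4.014×10^7 Pa = 5822 psi
shale: 2410 kg/m³ × 9.81 m/s² × 1280 m = 3.026×10^7 Pa = 4389 psi
gypsum: 2300 kg/m³ × 9.81 m/s² × 210 m = 4.738×10^6 Pa = 687.2 psi
Total = 7018 + 4740 + 5822 + 4389 + 687.2 = 22656 psi

22700 psi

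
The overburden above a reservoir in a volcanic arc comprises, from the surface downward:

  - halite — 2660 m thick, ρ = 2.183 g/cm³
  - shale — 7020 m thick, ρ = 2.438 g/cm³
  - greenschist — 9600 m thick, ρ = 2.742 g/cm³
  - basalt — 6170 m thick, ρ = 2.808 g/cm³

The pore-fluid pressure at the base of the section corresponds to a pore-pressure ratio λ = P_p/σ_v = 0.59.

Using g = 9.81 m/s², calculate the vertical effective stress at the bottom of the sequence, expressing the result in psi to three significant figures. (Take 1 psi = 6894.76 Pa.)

38800 psi

Overburden (lithostatic) stress σ_v:
halite: 2183 kg/m³ × 9.81 m/s² × 2660 m = 5.696×10^7 Pa = 56.96 MPa
shale: 2438 kg/m³ × 9.81 m/s² × 7020 m = 1.679×10^8 Pa = 167.9 MPa
greenschist: 2742 kg/m³ × 9.81 m/s² × 9600 m = 2.582×10^8 Pa = 258.2 MPa
basalt: 2808 kg/m³ × 9.81 m/s² × 6170 m = 1.700×10^8 Pa = 170.0 MPa
Total = 56.96 + 167.9 + 258.2 + 170.0 = 653.05 MPa
Pore pressure P_p = λ·σ_v = 0.59 × 653.1 MPa = 385.3 MPa
Effective stress σ' = σ_v − P_p = 653.1 − 385.3 = 267.75 MPa = 38834 psi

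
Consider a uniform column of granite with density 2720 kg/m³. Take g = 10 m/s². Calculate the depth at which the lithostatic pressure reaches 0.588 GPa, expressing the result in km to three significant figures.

h = P/(ρg) = 0.588 GPa / (2720 kg/m³ × 10 m/s²) = 5.880×10^8 Pa / 27200 Pa/m = 21618 m
= 21.618 km

21.6 km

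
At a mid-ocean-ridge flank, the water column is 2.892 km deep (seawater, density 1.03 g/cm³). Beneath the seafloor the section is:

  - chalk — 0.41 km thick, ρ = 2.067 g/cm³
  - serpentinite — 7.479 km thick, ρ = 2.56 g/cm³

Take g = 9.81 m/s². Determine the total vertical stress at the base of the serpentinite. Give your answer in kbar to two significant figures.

2.3 kbar

seawater: 1030 kg/m³ × 9.81 m/s² × 2892 m = 2.922×10^7 Pa = 0.2922 kbar
chalk: 2067 kg/m³ × 9.81 m/s² × 410 m = 8.314×10^6 Pa = 0.08314 kbar
serpentinite: 2560 kg/m³ × 9.81 m/s² × 7479 m = 1.878×10^8 Pa = 1.878 kbar
Total = 0.2922 + 0.08314 + 1.878 = 2.2536 kbar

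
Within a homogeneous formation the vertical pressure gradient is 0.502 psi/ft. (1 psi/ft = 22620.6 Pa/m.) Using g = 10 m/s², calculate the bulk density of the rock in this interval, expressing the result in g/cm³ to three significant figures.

ρ = (dP/dz)/g = 0.502 psi/ft / 10 m/s² = 11356 Pa/m / 10 m/s² = 1135.6 kg/m³
= 1.136 g/cm³

1.14 g/cm³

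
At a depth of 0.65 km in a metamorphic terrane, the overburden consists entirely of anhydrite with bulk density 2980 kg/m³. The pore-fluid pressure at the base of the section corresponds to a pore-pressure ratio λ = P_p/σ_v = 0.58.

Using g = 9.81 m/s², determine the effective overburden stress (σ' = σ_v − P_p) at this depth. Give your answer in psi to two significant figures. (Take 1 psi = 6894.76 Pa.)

Overburden (lithostatic) stress σ_v:
anhydrite: 2980 kg/m³ × 9.81 m/s² × 650 m = 1.900×10^7 Pa = 19.00 MPa
Pore pressure P_p = λ·σ_v = 0.58 × 19.00 MPa = 11.02 MPa
Effective stress σ' = σ_v − P_p = 19.00 − 11.02 = 7.9808 MPa = 1157.5 psi

1200 psi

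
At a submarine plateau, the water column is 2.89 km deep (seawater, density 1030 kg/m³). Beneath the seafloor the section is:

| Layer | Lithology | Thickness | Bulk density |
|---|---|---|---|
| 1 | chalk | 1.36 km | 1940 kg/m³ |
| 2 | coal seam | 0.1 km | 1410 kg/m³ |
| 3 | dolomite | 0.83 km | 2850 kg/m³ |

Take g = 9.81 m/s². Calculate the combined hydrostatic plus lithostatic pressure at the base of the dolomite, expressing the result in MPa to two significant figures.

80 MPa

seawater: 1030 kg/m³ × 9.81 m/s² × 2890 m = 2.920×10^7 Pa = 29.20 MPa
chalk: 1940 kg/m³ × 9.81 m/s² × 1360 m = 2.588×10^7 Pa = 25.88 MPa
coal seam: 1410 kg/m³ × 9.81 m/s² × 100 m = 1.383×10^6 Pa = 1.383 MPa
dolomite: 2850 kg/m³ × 9.81 m/s² × 830 m = 2.321×10^7 Pa = 23.21 MPa
Total = 29.20 + 25.88 + 1.383 + 23.21 = 79.673 MPa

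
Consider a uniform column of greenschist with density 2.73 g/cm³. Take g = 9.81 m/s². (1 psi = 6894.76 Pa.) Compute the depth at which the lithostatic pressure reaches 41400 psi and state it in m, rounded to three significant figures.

10700 m

h = P/(ρg) = 41400 psi / (2730 kg/m³ × 9.81 m/s²) = 2.854×10^8 Pa / 26781 Pa/m = 10658 m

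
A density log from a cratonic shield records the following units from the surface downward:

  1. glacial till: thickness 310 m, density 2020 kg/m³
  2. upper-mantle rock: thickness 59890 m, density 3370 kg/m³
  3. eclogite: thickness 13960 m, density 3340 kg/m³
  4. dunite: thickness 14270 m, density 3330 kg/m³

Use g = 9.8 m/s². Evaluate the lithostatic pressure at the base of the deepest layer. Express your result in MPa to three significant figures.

glacial till: 2020 kg/m³ × 9.8 m/s² × 310 m = 6.137×10^6 Pa = 6.137 MPa
upper-mantle rock: 3370 kg/m³ × 9.8 m/s² × 59890 m = 1.978×10^9 Pa = 1978 MPa
eclogite: 3340 kg/m³ × 9.8 m/s² × 13960 m = 4.569×10^8 Pa = 456.9 MPa
dunite: 3330 kg/m³ × 9.8 m/s² × 14270 m = 4.657×10^8 Pa = 465.7 MPa
Total = 6.137 + 1978 + 456.9 + 465.7 = 2906.7 MPa

2910 MPa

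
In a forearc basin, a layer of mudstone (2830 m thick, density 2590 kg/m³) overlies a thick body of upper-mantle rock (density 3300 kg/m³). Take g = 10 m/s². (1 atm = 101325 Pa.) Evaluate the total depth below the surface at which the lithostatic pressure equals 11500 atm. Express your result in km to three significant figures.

35.9 km

Pressure at base of upper layers: 2590×10×2830 = 7.330×10^7 Pa = 723.4 atm
Remaining pressure to be supplied by upper-mantle rock: 1.165×10^9 − 7.330×10^7 = 1.092×10^9 Pa
Additional depth in upper-mantle rock = 1.092×10^9 Pa / (3300 kg/m³ × 10 m/s²) = 33089 m
Total depth = 2830 m + 33089 m = 35919 m
= 35.919 km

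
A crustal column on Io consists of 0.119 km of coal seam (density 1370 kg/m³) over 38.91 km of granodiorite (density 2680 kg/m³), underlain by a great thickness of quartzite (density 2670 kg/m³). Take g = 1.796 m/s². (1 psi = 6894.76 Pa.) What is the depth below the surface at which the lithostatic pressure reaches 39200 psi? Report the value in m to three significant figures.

56300 m

Pressure at base of upper layers: 1370×1.796×119 + 2680×1.796×38910 = 1.876×10^8 Pa = 27206 psi
Remaining pressure to be supplied by quartzite: 2.703×10^8 − 1.876×10^8 = 8.270×10^7 Pa
Additional depth in quartzite = 8.270×10^7 Pa / (2670 kg/m³ × 1.796 m/s²) = 17245 m
Total depth = 39029 m + 17245 m = 56274 m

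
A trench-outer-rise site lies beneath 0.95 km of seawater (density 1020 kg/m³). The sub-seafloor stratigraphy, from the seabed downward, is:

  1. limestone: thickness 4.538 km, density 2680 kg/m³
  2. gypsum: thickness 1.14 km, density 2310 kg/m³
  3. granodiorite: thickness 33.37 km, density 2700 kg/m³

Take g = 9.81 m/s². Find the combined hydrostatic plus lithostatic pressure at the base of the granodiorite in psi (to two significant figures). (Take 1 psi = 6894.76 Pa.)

150000 psi

seawater: 1020 kg/m³ × 9.81 m/s² × 950 m = 9.506×10^6 Pa = 1379 psi
limestone: 2680 kg/m³ × 9.81 m/s² × 4538 m = 1.193×10^8 Pa = 17304 psi
gypsum: 2310 kg/m³ × 9.81 m/s² × 1140 m = 2.583×10^7 Pa = 3747 psi
granodiorite: 2700 kg/m³ × 9.81 m/s² × 33370 m = 8.839×10^8 Pa = 1.282×10^5 psi
Total = 1379 + 17304 + 3747 + 1.282×10^5 = 1.5062×10^5 psi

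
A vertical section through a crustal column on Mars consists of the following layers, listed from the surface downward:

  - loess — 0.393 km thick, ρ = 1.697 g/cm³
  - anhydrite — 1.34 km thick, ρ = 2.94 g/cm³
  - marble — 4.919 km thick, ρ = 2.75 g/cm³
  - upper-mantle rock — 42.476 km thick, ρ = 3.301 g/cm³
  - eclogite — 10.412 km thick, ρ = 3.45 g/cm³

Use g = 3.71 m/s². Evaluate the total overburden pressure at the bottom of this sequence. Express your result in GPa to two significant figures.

0.72 GPa

loess: 1697 kg/m³ × 3.71 m/s² × 393 m = 2.474×10^6 Pa = 2.474×10^-3 GPa
anhydrite: 2940 kg/m³ × 3.71 m/s² × 1340 m = 1.462×10^7 Pa = 0.01462 GPa
marble: 2750 kg/m³ × 3.71 m/s² × 4919 m = 5.019×10^7 Pa = 0.05019 GPa
upper-mantle rock: 3301 kg/m³ × 3.71 m/s² × 42476 m = 5.202×10^8 Pa = 0.5202 GPa
eclogite: 3450 kg/m³ × 3.71 m/s² × 10412 m = 1.333×10^8 Pa = 0.1333 GPa
Total = 2.474×10^-3 + 0.01462 + 0.05019 + 0.5202 + 0.1333 = 0.72074 GPa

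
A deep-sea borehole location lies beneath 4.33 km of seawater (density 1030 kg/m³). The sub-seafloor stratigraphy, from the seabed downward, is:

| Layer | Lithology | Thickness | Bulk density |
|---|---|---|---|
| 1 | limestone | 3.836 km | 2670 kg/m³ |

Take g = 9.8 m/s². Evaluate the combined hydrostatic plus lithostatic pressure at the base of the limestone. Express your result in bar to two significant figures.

1400 bar

seawater: 1030 kg/m³ × 9.8 m/s² × 4330 m = 4.371×10^7 Pa = 437.1 bar
limestone: 2670 kg/m³ × 9.8 m/s² × 3836 m = 1.004×10^8 Pa = 1004 bar
Total = 437.1 + 1004 = 1440.8 bar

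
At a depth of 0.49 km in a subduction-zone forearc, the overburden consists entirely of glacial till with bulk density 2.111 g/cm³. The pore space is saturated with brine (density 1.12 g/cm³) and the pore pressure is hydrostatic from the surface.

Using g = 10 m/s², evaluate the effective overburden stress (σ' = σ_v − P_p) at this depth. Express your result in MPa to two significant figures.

Overburden (lithostatic) stress σ_v:
glacial till: 2111 kg/m³ × 10 m/s² × 490 m = 1.034×10^7 Pa = 10.34 MPa
Pore pressure P_p = 1120 kg/m³ × 10 m/s² × 490 m = 5.488×10^6 Pa = 5.488 MPa
Effective stress σ' = σ_v − P_p = 10.34 − 5.488 = 4.8559 MPa

4.9 MPa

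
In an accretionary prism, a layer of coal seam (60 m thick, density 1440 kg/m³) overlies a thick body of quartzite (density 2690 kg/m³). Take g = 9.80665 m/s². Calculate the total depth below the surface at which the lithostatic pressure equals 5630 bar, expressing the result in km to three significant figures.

Pressure at base of upper layers: 1440×9.80665×60 = 8.473×10^5 Pa = 8.473 bar
Remaining pressure to be supplied by quartzite: 5.630×10^8 − 8.473×10^5 = 5.622×10^8 Pa
Additional depth in quartzite = 5.622×10^8 Pa / (2690 kg/m³ × 9.80665 m/s²) = 21310 m
Total depth = 60 m + 21310 m = 21370 m
= 21.370 km

21.4 km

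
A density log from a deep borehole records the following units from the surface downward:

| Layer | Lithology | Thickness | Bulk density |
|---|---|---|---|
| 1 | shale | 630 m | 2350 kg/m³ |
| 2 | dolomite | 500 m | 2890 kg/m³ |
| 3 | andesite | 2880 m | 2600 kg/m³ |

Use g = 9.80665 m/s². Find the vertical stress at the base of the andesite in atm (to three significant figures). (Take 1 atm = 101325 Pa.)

shale: 2350 kg/m³ × 9.80665 m/s² × 630 m = 1.452×10^7 Pa = 143.3 atm
dolomite: 2890 kg/m³ × 9.80665 m/s² × 500 m = 1.417×10^7 Pa = 139.9 atm
andesite: 2600 kg/m³ × 9.80665 m/s² × 2880 m = 7.343×10^7 Pa = 724.7 atm
Total = 143.3 + 139.9 + 724.7 = 1007.9 atm

1010 atm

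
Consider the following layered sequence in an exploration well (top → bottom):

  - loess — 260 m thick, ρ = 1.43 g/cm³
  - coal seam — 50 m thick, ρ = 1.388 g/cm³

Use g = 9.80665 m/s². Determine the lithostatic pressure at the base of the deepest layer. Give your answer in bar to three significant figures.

loess: 1430 kg/m³ × 9.80665 m/s² × 260 m = 3.646×10^6 Pa = 36.46 bar
coal seam: 1388 kg/m³ × 9.80665 m/s² × 50 m = 6.806×10^5 Pa = 6.806 bar
Total = 36.46 + 6.806 = 43.267 bar

43.3 bar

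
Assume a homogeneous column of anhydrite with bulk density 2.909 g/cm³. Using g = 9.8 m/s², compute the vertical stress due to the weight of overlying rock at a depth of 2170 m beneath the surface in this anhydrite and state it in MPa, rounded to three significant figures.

61.9 MPa

anhydrite: 2909 kg/m³ × 9.8 m/s² × 2170 m = 6.186×10^7 Pa = 61.86 MPa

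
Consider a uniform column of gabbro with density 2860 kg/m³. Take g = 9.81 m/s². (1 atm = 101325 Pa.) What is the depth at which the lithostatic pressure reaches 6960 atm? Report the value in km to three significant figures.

h = P/(ρg) = 6960 atm / (2860 kg/m³ × 9.81 m/s²) = 7.052×10^8 Pa / 28057 Pa/m = 25136 m
= 25.136 km

25.1 km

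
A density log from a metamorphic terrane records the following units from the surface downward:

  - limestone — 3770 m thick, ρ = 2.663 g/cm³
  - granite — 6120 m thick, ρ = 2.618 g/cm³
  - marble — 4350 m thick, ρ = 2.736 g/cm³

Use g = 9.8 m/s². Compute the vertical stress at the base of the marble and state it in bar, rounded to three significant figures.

3720 bar

limestone: 2663 kg/m³ × 9.8 m/s² × 3770 m = 9.839×10^7 Pa = 983.9 bar
granite: 2618 kg/m³ × 9.8 m/s² × 6120 m = 1.570×10^8 Pa = 1570 bar
marble: 2736 kg/m³ × 9.8 m/s² × 4350 m = 1.166×10^8 Pa = 1166 bar
Total = 983.9 + 1570 + 1166 = 3720.4 bar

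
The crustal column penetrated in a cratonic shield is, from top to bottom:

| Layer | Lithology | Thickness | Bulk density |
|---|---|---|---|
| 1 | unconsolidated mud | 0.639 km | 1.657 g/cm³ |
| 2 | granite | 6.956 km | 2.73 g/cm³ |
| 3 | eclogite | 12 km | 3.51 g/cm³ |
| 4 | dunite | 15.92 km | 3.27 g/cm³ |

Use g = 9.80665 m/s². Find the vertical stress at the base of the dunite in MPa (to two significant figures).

unconsolidated mud: 1657 kg/m³ × 9.80665 m/s² × 639 m = 1.038×10^7 Pa = 10.38 MPa
granite: 2730 kg/m³ × 9.80665 m/s² × 6956 m = 1.862×10^8 Pa = 186.2 MPa
eclogite: 3510 kg/m³ × 9.80665 m/s² × 12000 m = 4.131×10^8 Pa = 413.1 MPa
dunite: 3270 kg/m³ × 9.80665 m/s² × 15920 m = 5.105×10^8 Pa = 510.5 MPa
Total = 10.38 + 186.2 + 413.1 + 510.5 = 1120.2 MPa

1100 MPa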